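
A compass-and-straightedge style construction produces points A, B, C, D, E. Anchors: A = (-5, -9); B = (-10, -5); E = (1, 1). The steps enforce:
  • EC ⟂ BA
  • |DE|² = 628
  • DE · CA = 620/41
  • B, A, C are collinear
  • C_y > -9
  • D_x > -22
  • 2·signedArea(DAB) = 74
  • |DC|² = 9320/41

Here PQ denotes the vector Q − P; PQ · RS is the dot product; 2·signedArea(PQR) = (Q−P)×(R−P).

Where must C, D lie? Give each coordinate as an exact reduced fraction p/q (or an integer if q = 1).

1. C_x = -255/41  [B, A, C are collinear ∩ EC ⟂ BA]
2. C_y = -329/41  [B, A, C are collinear ∩ EC ⟂ BA]
   → C = (-255/41, -329/41)
3. D_x = -21  [2·signedArea(DAB) = 74 ∩ DE · CA = 620/41]
4. D_y = -11  [2·signedArea(DAB) = 74 ∩ DE · CA = 620/41]
   → D = (-21, -11)

C = (-255/41, -329/41)
D = (-21, -11)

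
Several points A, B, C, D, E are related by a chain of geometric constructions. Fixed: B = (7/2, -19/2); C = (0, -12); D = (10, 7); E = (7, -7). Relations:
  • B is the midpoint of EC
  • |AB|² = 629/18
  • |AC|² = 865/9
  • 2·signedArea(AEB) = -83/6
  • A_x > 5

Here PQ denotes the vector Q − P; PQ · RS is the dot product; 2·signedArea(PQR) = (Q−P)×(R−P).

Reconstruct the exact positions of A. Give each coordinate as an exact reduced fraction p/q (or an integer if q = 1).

1. A_x = 17/3  [line 5/2·x + -7/2·y + -169/6 = 0 ∩ |AC|² = 865/9]
2. A_y = -4  [line 5/2·x + -7/2·y + -169/6 = 0 ∩ |AC|² = 865/9]
   → A = (17/3, -4)

A = (17/3, -4)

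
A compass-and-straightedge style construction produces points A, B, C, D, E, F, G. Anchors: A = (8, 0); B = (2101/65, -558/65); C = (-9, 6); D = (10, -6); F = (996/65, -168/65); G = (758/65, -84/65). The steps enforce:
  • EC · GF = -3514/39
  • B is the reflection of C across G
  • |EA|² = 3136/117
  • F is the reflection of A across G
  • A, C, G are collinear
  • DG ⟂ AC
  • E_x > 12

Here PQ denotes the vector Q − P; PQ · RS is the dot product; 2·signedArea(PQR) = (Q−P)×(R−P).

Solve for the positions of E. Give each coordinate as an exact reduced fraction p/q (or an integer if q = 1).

E = (2512/195, -112/65)

1. E_x = 2512/195  [line -238/65·x + 84/65·y + 9632/195 = 0 ∩ |EA|² = 3136/117]
2. E_y = -112/65  [line -238/65·x + 84/65·y + 9632/195 = 0 ∩ |EA|² = 3136/117]
   → E = (2512/195, -112/65)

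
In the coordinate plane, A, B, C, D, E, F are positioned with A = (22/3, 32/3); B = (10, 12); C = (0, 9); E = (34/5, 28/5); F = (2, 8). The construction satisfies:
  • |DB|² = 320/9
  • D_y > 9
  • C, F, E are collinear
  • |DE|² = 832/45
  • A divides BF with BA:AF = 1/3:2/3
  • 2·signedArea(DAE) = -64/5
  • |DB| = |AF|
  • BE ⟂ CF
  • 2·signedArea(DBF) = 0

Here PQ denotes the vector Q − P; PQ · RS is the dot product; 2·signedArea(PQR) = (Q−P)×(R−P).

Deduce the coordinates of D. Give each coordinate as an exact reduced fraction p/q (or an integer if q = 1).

D = (14/3, 28/3)

1. D_x = 14/3  [2·signedArea(DBF) = 0 ∩ 2·signedArea(DAE) = -64/5]
2. D_y = 28/3  [2·signedArea(DBF) = 0 ∩ 2·signedArea(DAE) = -64/5]
   → D = (14/3, 28/3)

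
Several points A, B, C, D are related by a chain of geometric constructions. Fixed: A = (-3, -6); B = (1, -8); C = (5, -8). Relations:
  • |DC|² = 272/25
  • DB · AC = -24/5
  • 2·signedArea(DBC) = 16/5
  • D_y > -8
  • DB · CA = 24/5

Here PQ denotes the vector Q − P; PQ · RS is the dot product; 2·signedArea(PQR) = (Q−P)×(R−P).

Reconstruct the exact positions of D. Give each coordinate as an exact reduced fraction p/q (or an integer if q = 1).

D = (9/5, -36/5)

1. D_x = 9/5  [2·signedArea(DBC) = 16/5 ∩ DB · CA = 24/5]
2. D_y = -36/5  [2·signedArea(DBC) = 16/5 ∩ DB · CA = 24/5]
   → D = (9/5, -36/5)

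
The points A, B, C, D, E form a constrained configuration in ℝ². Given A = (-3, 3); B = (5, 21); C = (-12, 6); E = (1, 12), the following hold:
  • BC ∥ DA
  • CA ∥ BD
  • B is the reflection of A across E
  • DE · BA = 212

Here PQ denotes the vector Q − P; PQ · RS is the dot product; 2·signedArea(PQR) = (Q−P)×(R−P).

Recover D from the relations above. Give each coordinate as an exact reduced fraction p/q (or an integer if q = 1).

1. D_x = 14  [BC ∥ DA ∩ CA ∥ BD]
2. D_y = 18  [BC ∥ DA ∩ CA ∥ BD]
   → D = (14, 18)

D = (14, 18)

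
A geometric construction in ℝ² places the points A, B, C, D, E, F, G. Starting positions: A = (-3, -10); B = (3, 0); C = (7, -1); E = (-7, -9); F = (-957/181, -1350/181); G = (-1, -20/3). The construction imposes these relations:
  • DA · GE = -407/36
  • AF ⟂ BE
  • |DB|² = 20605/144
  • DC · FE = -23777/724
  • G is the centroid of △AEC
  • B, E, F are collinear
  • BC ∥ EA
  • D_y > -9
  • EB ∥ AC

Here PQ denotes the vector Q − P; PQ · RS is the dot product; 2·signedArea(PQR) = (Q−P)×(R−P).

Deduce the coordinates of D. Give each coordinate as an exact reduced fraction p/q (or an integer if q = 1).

D = (-11/2, -101/12)

1. D_x = -11/2  [DA · GE = -407/36 ∩ DC · FE = -23777/724]
2. D_y = -101/12  [DA · GE = -407/36 ∩ DC · FE = -23777/724]
   → D = (-11/2, -101/12)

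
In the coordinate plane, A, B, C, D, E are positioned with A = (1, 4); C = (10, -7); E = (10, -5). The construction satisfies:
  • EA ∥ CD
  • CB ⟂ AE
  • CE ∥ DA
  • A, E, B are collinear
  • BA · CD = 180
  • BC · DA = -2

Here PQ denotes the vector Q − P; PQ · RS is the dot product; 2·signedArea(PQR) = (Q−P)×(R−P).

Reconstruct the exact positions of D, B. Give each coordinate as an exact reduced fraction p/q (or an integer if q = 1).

1. D_x = 1  [CE ∥ DA ∩ EA ∥ CD]
2. D_y = 2  [CE ∥ DA ∩ EA ∥ CD]
   → D = (1, 2)
3. B_x = 11  [A, E, B are collinear ∩ CB ⟂ AE]
4. B_y = -6  [A, E, B are collinear ∩ CB ⟂ AE]
   → B = (11, -6)

B = (11, -6)
D = (1, 2)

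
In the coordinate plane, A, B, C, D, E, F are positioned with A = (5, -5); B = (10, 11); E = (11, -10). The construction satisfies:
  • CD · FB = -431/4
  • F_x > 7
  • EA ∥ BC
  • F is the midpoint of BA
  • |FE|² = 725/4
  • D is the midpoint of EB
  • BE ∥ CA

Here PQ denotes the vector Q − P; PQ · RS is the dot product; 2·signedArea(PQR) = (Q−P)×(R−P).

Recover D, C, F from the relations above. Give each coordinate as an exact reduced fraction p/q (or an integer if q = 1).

1. D_x = 21/2  [D is the midpoint of EB]
2. D_y = 1/2  [D is the midpoint of EB]
   → D = (21/2, 1/2)
3. C_x = 4  [BE ∥ CA ∩ EA ∥ BC]
4. C_y = 16  [BE ∥ CA ∩ EA ∥ BC]
   → C = (4, 16)
5. F_x = 15/2  [F is the midpoint of BA]
6. F_y = 3  [F is the midpoint of BA]
   → F = (15/2, 3)

C = (4, 16)
D = (21/2, 1/2)
F = (15/2, 3)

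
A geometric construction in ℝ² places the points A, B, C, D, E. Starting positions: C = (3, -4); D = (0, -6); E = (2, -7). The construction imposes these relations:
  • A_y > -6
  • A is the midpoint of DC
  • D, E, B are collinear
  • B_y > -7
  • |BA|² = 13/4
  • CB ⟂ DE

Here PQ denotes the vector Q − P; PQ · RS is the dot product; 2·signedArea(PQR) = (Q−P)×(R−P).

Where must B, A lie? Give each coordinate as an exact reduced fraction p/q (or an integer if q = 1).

A = (3/2, -5)
B = (8/5, -34/5)

1. B_x = 8/5  [D, E, B are collinear ∩ CB ⟂ DE]
2. B_y = -34/5  [D, E, B are collinear ∩ CB ⟂ DE]
   → B = (8/5, -34/5)
3. A_x = 3/2  [A is the midpoint of DC]
4. A_y = -5  [A is the midpoint of DC]
   → A = (3/2, -5)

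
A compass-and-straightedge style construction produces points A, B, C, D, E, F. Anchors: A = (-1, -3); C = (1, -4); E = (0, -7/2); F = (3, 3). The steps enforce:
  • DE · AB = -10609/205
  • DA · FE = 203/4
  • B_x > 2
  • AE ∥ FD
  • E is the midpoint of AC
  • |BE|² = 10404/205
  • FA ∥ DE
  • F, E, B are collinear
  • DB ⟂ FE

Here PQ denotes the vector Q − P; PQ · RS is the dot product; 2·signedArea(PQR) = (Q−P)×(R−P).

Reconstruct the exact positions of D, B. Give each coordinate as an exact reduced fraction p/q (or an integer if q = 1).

1. D_x = 4  [FA ∥ DE ∩ AE ∥ FD]
2. D_y = 5/2  [FA ∥ DE ∩ AE ∥ FD]
   → D = (4, 5/2)
3. B_x = 612/205  [F, E, B are collinear ∩ DB ⟂ FE]
4. B_y = 1217/410  [F, E, B are collinear ∩ DB ⟂ FE]
   → B = (612/205, 1217/410)

B = (612/205, 1217/410)
D = (4, 5/2)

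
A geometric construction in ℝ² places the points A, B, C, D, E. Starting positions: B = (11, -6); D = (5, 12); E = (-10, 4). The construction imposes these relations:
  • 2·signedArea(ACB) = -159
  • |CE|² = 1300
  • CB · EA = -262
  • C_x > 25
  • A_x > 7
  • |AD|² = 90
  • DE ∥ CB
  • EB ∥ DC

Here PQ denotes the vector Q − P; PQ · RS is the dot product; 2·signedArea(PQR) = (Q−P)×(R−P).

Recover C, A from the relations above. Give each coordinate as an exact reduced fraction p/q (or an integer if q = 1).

1. C_x = 26  [DE ∥ CB ∩ EB ∥ DC]
2. C_y = 2  [DE ∥ CB ∩ EB ∥ DC]
   → C = (26, 2)
3. A_x = 8  [2·signedArea(ACB) = -159 ∩ CB · EA = -262]
4. A_y = 3  [2·signedArea(ACB) = -159 ∩ CB · EA = -262]
   → A = (8, 3)

A = (8, 3)
C = (26, 2)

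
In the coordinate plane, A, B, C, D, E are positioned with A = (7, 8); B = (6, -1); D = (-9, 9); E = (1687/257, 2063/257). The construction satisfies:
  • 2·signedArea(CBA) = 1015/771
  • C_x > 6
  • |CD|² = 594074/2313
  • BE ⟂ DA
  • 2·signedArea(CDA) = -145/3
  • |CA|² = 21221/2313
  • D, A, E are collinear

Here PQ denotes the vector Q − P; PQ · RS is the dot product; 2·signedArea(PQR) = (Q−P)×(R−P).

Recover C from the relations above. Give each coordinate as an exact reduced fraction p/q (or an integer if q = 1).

C = (1676/257, 3862/771)

1. C_x = 1676/257  [2·signedArea(CDA) = -145/3 ∩ 2·signedArea(CBA) = 1015/771]
2. C_y = 3862/771  [2·signedArea(CDA) = -145/3 ∩ 2·signedArea(CBA) = 1015/771]
   → C = (1676/257, 3862/771)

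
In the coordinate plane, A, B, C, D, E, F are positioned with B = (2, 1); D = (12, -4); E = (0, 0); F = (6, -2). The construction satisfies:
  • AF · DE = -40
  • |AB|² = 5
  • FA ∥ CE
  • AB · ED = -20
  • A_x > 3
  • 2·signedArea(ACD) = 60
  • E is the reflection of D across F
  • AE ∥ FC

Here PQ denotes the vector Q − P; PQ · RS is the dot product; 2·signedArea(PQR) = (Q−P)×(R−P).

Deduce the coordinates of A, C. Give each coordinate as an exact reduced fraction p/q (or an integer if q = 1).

A = (4, 2)
C = (2, -4)

1. A_x = 4  [line 12·x + -4·y + -40 = 0 ∩ |AB|² = 5]
2. A_y = 2  [line 12·x + -4·y + -40 = 0 ∩ |AB|² = 5]
   → A = (4, 2)
3. C_x = 2  [FA ∥ CE ∩ AE ∥ FC]
4. C_y = -4  [FA ∥ CE ∩ AE ∥ FC]
   → C = (2, -4)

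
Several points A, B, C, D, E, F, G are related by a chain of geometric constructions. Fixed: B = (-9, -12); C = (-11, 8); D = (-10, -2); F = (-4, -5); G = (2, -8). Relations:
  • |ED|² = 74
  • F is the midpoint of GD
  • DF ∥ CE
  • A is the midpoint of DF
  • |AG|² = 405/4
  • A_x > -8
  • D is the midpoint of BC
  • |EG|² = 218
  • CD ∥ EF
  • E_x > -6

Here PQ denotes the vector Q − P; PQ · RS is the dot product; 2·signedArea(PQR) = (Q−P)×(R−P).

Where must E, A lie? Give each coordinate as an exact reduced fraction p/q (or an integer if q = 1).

A = (-7, -7/2)
E = (-5, 5)

1. E_x = -5  [CD ∥ EF ∩ DF ∥ CE]
2. E_y = 5  [CD ∥ EF ∩ DF ∥ CE]
   → E = (-5, 5)
3. A_x = -7  [A is the midpoint of DF]
4. A_y = -7/2  [A is the midpoint of DF]
   → A = (-7, -7/2)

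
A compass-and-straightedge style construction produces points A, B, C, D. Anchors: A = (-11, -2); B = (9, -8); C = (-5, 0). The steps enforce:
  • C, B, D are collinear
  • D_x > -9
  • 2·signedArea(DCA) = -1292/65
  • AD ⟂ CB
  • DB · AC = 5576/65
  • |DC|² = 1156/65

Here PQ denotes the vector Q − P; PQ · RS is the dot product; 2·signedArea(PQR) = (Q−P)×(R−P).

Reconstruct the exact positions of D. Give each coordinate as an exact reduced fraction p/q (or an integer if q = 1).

1. D_x = -563/65  [C, B, D are collinear ∩ AD ⟂ CB]
2. D_y = 136/65  [C, B, D are collinear ∩ AD ⟂ CB]
   → D = (-563/65, 136/65)

D = (-563/65, 136/65)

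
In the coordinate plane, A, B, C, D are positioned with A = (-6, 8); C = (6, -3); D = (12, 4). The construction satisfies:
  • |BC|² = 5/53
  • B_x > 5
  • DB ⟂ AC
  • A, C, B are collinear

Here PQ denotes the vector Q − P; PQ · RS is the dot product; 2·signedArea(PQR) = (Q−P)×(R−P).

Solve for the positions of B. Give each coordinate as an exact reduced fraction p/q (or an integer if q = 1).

1. B_x = 306/53  [A, C, B are collinear ∩ DB ⟂ AC]
2. B_y = -148/53  [A, C, B are collinear ∩ DB ⟂ AC]
   → B = (306/53, -148/53)

B = (306/53, -148/53)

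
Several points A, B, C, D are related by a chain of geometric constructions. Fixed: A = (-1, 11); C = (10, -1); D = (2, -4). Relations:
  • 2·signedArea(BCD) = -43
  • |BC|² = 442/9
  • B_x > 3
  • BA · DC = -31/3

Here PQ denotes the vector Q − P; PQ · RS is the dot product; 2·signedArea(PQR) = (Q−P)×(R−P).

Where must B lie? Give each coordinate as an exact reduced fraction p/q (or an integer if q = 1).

1. B_x = 11/3  [2·signedArea(BCD) = -43 ∩ BA · DC = -31/3]
2. B_y = 2  [2·signedArea(BCD) = -43 ∩ BA · DC = -31/3]
   → B = (11/3, 2)

B = (11/3, 2)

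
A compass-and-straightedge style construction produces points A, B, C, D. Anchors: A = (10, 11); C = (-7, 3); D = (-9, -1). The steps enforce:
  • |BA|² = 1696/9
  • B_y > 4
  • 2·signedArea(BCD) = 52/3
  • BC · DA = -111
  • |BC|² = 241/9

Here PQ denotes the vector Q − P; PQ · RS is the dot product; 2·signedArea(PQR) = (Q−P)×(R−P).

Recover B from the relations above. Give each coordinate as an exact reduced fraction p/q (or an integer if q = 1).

1. B_x = -2  [BC · DA = -111 ∩ 2·signedArea(BCD) = 52/3]
2. B_y = 13/3  [BC · DA = -111 ∩ 2·signedArea(BCD) = 52/3]
   → B = (-2, 13/3)

B = (-2, 13/3)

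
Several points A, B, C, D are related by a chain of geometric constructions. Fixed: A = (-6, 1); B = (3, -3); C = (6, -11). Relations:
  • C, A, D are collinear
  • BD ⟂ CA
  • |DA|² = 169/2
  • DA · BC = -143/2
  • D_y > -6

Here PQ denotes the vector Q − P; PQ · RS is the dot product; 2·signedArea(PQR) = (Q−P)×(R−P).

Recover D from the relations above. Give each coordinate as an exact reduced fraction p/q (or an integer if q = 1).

1. D_x = 1/2  [C, A, D are collinear ∩ BD ⟂ CA]
2. D_y = -11/2  [C, A, D are collinear ∩ BD ⟂ CA]
   → D = (1/2, -11/2)

D = (1/2, -11/2)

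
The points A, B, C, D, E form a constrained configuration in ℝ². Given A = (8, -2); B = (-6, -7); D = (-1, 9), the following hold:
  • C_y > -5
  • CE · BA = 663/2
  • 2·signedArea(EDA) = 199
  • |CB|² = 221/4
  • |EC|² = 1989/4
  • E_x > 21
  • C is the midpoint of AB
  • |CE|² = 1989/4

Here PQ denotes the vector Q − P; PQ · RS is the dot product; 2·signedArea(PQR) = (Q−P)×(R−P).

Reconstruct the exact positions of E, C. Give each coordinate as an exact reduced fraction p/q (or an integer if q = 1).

C = (1, -9/2)
E = (22, 3)

1. C_x = 1  [C is the midpoint of AB]
2. C_y = -9/2  [C is the midpoint of AB]
   → C = (1, -9/2)
3. E_x = 22  [2·signedArea(EDA) = 199 ∩ CE · BA = 663/2]
4. E_y = 3  [2·signedArea(EDA) = 199 ∩ CE · BA = 663/2]
   → E = (22, 3)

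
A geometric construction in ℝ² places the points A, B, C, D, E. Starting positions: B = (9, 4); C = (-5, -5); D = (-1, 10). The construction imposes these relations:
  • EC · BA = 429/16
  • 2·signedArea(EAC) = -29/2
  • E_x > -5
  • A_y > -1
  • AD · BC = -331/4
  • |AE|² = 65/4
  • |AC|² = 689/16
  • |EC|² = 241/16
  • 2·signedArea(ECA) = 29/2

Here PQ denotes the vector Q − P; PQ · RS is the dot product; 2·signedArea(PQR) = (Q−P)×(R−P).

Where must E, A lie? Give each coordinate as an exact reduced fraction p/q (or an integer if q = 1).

A = (0, -3/4)
E = (-4, -5/4)

1. A_x = 0  [line 14·x + 9·y + 27/4 = 0 ∩ |AC|² = 689/16]
2. A_y = -3/4  [line 14·x + 9·y + 27/4 = 0 ∩ |AC|² = 689/16]
   → A = (0, -3/4)
3. E_x = -4  [2·signedArea(EAC) = -29/2 ∩ EC · BA = 429/16]
4. E_y = -5/4  [2·signedArea(EAC) = -29/2 ∩ EC · BA = 429/16]
   → E = (-4, -5/4)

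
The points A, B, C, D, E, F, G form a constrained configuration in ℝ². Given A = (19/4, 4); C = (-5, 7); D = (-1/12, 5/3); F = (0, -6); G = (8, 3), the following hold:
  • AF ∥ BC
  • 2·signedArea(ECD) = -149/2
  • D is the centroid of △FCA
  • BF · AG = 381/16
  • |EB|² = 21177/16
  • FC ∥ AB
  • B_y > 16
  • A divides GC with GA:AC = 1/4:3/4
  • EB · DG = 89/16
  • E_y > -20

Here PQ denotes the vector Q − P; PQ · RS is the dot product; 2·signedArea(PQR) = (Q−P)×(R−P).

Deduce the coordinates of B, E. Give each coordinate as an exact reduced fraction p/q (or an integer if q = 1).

1. B_x = -1/4  [AF ∥ BC ∩ FC ∥ AB]
2. B_y = 17  [AF ∥ BC ∩ FC ∥ AB]
   → B = (-1/4, 17)
3. E_x = 5  [EB · DG = 89/16 ∩ 2·signedArea(ECD) = -149/2]
4. E_y = -19  [EB · DG = 89/16 ∩ 2·signedArea(ECD) = -149/2]
   → E = (5, -19)

B = (-1/4, 17)
E = (5, -19)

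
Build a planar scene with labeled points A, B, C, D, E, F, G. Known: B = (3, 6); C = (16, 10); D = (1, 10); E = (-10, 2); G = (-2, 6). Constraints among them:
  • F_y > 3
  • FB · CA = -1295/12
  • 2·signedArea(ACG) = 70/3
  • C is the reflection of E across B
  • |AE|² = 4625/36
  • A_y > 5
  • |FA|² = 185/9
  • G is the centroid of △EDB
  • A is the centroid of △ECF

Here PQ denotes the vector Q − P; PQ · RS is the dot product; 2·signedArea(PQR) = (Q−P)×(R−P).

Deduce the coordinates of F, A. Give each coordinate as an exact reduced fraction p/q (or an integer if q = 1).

1. A_x = 5/6  [line 4·x + -18·y + 278/3 = 0 ∩ |AE|² = 4625/36]
2. A_y = 16/3  [line 4·x + -18·y + 278/3 = 0 ∩ |AE|² = 4625/36]
   → A = (5/6, 16/3)
3. F_x = -7/2  [FB · CA = -1295/12 ∩ A is the centroid of △ECF]
4. F_y = 4  [FB · CA = -1295/12 ∩ A is the centroid of △ECF]
   → F = (-7/2, 4)

A = (5/6, 16/3)
F = (-7/2, 4)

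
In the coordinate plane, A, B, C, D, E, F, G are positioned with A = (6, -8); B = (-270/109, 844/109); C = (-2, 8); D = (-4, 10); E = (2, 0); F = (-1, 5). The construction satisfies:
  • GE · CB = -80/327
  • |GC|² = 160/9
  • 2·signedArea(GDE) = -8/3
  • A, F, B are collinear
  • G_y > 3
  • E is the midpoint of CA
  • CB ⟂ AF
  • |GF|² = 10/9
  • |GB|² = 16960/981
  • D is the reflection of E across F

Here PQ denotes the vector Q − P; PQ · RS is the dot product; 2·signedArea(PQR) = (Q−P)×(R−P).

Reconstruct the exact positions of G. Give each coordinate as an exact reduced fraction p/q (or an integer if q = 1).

G = (-2/3, 4)

1. G_x = -2/3  [2·signedArea(GDE) = -8/3 ∩ GE · CB = -80/327]
2. G_y = 4  [2·signedArea(GDE) = -8/3 ∩ GE · CB = -80/327]
   → G = (-2/3, 4)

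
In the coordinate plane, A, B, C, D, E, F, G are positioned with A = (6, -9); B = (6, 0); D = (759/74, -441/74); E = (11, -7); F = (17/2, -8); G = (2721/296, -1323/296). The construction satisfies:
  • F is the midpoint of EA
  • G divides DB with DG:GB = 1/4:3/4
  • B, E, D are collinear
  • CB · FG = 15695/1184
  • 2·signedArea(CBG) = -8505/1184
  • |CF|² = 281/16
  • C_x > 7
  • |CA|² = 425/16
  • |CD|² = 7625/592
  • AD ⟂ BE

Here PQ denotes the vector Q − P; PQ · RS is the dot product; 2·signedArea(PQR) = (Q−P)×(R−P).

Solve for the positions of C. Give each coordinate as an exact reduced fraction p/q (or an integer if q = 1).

1. C_x = 29/4  [2·signedArea(CBG) = -8505/1184 ∩ CB · FG = 15695/1184]
2. C_y = -4  [2·signedArea(CBG) = -8505/1184 ∩ CB · FG = 15695/1184]
   → C = (29/4, -4)

C = (29/4, -4)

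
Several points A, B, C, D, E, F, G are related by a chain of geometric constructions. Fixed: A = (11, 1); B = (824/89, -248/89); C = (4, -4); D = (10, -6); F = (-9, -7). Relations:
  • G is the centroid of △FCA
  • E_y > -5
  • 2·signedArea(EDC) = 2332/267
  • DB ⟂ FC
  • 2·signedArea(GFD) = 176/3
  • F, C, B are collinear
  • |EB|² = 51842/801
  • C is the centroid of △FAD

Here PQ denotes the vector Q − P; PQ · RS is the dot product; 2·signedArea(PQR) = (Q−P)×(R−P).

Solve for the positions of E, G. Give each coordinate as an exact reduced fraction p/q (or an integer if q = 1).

E = (379/267, -409/89)
G = (2, -10/3)

1. E_x = 379/267  [line -2·x + -6·y + -6604/267 = 0 ∩ |EB|² = 51842/801]
2. E_y = -409/89  [line -2·x + -6·y + -6604/267 = 0 ∩ |EB|² = 51842/801]
   → E = (379/267, -409/89)
3. G_x = 2  [G is the centroid of △FCA]
4. G_y = -10/3  [G is the centroid of △FCA]
   → G = (2, -10/3)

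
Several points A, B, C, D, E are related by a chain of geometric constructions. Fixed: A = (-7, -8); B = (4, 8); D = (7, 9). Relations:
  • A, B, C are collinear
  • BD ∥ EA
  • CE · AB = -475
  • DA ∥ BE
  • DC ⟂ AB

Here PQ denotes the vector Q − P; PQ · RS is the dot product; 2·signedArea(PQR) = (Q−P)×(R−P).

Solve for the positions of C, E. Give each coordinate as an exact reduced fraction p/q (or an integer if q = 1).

C = (2047/377, 3800/377)
E = (-10, -9)

1. C_x = 2047/377  [A, B, C are collinear ∩ DC ⟂ AB]
2. C_y = 3800/377  [A, B, C are collinear ∩ DC ⟂ AB]
   → C = (2047/377, 3800/377)
3. E_x = -10  [BD ∥ EA ∩ DA ∥ BE]
4. E_y = -9  [BD ∥ EA ∩ DA ∥ BE]
   → E = (-10, -9)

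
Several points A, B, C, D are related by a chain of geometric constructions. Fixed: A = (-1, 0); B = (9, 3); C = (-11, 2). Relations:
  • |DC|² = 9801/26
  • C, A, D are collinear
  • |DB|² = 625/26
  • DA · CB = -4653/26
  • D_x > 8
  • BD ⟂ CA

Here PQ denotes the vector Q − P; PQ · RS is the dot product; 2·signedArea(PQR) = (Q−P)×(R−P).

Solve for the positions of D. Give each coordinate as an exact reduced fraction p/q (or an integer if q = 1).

D = (209/26, -47/26)

1. D_x = 209/26  [C, A, D are collinear ∩ BD ⟂ CA]
2. D_y = -47/26  [C, A, D are collinear ∩ BD ⟂ CA]
   → D = (209/26, -47/26)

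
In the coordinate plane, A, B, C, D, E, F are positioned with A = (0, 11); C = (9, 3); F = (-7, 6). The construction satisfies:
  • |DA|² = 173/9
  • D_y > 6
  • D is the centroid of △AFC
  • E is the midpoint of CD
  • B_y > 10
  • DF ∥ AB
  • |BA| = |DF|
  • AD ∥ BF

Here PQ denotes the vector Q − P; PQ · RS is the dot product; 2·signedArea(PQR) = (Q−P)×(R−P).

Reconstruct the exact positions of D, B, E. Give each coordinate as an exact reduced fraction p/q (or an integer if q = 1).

1. D_x = 2/3  [D is the centroid of △AFC]
2. D_y = 20/3  [D is the centroid of △AFC]
   → D = (2/3, 20/3)
3. B_x = -23/3  [AD ∥ BF ∩ DF ∥ AB]
4. B_y = 31/3  [AD ∥ BF ∩ DF ∥ AB]
   → B = (-23/3, 31/3)
5. E_x = 29/6  [E is the midpoint of CD]
6. E_y = 29/6  [E is the midpoint of CD]
   → E = (29/6, 29/6)

B = (-23/3, 31/3)
D = (2/3, 20/3)
E = (29/6, 29/6)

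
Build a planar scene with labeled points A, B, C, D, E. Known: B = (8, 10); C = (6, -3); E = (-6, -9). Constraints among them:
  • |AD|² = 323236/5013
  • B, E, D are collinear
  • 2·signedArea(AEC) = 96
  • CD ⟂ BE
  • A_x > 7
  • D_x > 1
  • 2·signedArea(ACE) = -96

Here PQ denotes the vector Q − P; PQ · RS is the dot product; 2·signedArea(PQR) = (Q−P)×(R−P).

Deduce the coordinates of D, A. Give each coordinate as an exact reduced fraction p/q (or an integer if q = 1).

1. D_x = 606/557  [B, E, D are collinear ∩ CD ⟂ BE]
2. D_y = 345/557  [B, E, D are collinear ∩ CD ⟂ BE]
   → D = (606/557, 345/557)
3. A_x = 22/3  [line -6·x + 12·y + -24 = 0 ∩ |AD|² = 323236/5013]
4. A_y = 17/3  [line -6·x + 12·y + -24 = 0 ∩ |AD|² = 323236/5013]
   → A = (22/3, 17/3)

A = (22/3, 17/3)
D = (606/557, 345/557)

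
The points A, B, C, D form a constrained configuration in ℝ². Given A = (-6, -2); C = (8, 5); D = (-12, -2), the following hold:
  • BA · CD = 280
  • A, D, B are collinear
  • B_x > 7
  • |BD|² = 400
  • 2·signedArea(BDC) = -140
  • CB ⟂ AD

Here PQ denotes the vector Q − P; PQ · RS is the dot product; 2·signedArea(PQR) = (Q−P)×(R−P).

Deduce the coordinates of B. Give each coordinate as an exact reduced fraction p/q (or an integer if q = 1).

1. B_x = 8  [A, D, B are collinear ∩ CB ⟂ AD]
2. B_y = -2  [A, D, B are collinear ∩ CB ⟂ AD]
   → B = (8, -2)

B = (8, -2)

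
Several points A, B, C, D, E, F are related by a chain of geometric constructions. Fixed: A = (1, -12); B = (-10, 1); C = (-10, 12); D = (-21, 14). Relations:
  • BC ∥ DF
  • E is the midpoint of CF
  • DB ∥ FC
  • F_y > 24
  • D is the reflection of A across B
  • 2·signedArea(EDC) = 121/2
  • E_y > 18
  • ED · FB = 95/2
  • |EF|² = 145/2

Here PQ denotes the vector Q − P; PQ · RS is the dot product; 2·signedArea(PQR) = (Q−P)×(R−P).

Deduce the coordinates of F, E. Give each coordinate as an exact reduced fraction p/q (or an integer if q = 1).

1. F_x = -21  [DB ∥ FC ∩ BC ∥ DF]
2. F_y = 25  [DB ∥ FC ∩ BC ∥ DF]
   → F = (-21, 25)
3. E_x = -31/2  [E is the midpoint of CF]
4. E_y = 37/2  [E is the midpoint of CF]
   → E = (-31/2, 37/2)

E = (-31/2, 37/2)
F = (-21, 25)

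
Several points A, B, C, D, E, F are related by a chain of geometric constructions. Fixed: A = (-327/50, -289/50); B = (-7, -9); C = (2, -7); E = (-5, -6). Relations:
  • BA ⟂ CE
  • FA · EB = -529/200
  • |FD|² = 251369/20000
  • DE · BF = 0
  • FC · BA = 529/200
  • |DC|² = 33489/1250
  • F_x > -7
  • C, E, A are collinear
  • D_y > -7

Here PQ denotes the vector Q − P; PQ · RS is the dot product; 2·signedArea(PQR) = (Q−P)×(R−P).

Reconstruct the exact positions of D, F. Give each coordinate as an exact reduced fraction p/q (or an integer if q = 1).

1. F_x = -1331/200  [FA · EB = -529/200 ∩ FC · BA = 529/200]
2. F_y = -1317/200  [FA · EB = -529/200 ∩ FC · BA = 529/200]
   → F = (-1331/200, -1317/200)
3. D_x = -781/250  [line -69/200·x + -483/200·y + -3243/200 = 0 ∩ |DC|² = 33489/1250]
4. D_y = -1567/250  [line -69/200·x + -483/200·y + -3243/200 = 0 ∩ |DC|² = 33489/1250]
   → D = (-781/250, -1567/250)

D = (-781/250, -1567/250)
F = (-1331/200, -1317/200)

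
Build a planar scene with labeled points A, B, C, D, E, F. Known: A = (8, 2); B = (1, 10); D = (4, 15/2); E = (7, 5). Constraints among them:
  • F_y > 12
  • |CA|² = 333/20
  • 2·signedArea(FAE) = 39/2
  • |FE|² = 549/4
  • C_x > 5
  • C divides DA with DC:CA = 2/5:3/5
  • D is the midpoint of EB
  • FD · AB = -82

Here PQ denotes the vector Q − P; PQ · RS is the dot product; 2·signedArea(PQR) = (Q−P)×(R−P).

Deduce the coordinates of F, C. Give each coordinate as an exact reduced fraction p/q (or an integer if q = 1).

C = (28/5, 53/10)
F = (-2, 25/2)

1. F_x = -2  [FD · AB = -82 ∩ 2·signedArea(FAE) = 39/2]
2. F_y = 25/2  [FD · AB = -82 ∩ 2·signedArea(FAE) = 39/2]
   → F = (-2, 25/2)
3. C_x = 28/5  [C divides DA with DC:CA = 2/5:3/5]
4. C_y = 53/10  [C divides DA with DC:CA = 2/5:3/5]
   → C = (28/5, 53/10)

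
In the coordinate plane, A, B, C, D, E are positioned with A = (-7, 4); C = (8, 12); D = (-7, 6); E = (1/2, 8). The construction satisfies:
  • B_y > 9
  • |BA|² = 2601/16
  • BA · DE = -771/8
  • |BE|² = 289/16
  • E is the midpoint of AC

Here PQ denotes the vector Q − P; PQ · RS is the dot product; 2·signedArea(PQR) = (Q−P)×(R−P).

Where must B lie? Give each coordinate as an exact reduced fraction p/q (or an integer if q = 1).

1. B_x = 17/4  [line -15/2·x + -2·y + 415/8 = 0 ∩ |BA|² = 2601/16]
2. B_y = 10  [line -15/2·x + -2·y + 415/8 = 0 ∩ |BA|² = 2601/16]
   → B = (17/4, 10)

B = (17/4, 10)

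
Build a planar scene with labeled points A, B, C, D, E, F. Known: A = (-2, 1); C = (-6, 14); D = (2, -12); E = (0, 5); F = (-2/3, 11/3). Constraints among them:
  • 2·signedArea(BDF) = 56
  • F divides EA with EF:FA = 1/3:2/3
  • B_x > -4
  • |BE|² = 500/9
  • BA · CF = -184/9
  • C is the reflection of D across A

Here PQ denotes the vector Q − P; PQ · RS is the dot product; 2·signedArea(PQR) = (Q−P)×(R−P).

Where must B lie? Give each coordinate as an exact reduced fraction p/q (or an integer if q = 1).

B = (-10/3, -5/3)

1. B_x = -10/3  [BA · CF = -184/9 ∩ 2·signedArea(BDF) = 56]
2. B_y = -5/3  [BA · CF = -184/9 ∩ 2·signedArea(BDF) = 56]
   → B = (-10/3, -5/3)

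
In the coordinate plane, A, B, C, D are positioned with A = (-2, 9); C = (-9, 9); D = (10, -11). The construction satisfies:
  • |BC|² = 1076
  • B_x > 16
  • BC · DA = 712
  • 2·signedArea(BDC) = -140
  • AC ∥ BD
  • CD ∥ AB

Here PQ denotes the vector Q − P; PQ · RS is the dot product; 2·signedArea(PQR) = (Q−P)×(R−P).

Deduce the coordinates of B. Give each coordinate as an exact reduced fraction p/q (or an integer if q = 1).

B = (17, -11)

1. B_x = 17  [AC ∥ BD ∩ CD ∥ AB]
2. B_y = -11  [AC ∥ BD ∩ CD ∥ AB]
   → B = (17, -11)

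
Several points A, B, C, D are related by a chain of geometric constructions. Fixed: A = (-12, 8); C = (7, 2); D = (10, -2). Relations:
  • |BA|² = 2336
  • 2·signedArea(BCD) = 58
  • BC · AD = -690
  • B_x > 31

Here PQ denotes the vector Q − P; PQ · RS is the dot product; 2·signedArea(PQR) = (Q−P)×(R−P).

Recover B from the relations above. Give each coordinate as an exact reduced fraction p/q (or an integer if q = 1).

B = (32, -12)

1. B_x = 32  [BC · AD = -690 ∩ 2·signedArea(BCD) = 58]
2. B_y = -12  [BC · AD = -690 ∩ 2·signedArea(BCD) = 58]
   → B = (32, -12)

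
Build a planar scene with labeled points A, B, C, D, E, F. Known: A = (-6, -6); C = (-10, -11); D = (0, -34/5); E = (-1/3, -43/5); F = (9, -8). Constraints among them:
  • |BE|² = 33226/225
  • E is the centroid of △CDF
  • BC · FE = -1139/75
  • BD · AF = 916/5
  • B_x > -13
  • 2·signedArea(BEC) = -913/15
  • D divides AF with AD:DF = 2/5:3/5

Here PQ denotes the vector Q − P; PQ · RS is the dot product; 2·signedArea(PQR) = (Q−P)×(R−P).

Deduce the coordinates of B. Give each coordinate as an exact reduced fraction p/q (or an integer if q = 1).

B = (-12, -26/5)

1. B_x = -12  [BC · FE = -1139/75 ∩ 2·signedArea(BEC) = -913/15]
2. B_y = -26/5  [BC · FE = -1139/75 ∩ 2·signedArea(BEC) = -913/15]
   → B = (-12, -26/5)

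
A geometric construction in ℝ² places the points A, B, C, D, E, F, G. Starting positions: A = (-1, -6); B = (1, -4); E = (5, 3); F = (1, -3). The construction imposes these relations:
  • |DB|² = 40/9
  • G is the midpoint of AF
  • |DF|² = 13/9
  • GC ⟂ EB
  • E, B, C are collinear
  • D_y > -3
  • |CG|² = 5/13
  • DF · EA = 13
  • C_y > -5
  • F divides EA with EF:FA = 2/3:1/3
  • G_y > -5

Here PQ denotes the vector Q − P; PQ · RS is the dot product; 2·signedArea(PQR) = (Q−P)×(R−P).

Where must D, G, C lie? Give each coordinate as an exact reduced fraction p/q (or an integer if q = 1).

1. D_x = 5/3  [line 6·x + 9·y + 8 = 0 ∩ |DF|² = 13/9]
2. D_y = -2  [line 6·x + 9·y + 8 = 0 ∩ |DF|² = 13/9]
   → D = (5/3, -2)
3. G_x = 0  [G is the midpoint of AF]
4. G_y = -9/2  [G is the midpoint of AF]
   → G = (0, -9/2)
5. C_x = 7/13  [E, B, C are collinear ∩ GC ⟂ EB]
6. C_y = -125/26  [E, B, C are collinear ∩ GC ⟂ EB]
   → C = (7/13, -125/26)

C = (7/13, -125/26)
D = (5/3, -2)
G = (0, -9/2)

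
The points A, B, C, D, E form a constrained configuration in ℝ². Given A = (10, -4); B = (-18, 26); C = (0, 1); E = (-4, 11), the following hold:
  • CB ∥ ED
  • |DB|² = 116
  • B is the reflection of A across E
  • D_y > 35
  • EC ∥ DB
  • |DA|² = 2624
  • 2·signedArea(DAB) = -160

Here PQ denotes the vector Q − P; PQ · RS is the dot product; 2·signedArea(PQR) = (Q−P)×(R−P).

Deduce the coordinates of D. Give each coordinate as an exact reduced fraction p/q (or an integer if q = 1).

D = (-22, 36)

1. D_x = -22  [EC ∥ DB ∩ CB ∥ ED]
2. D_y = 36  [EC ∥ DB ∩ CB ∥ ED]
   → D = (-22, 36)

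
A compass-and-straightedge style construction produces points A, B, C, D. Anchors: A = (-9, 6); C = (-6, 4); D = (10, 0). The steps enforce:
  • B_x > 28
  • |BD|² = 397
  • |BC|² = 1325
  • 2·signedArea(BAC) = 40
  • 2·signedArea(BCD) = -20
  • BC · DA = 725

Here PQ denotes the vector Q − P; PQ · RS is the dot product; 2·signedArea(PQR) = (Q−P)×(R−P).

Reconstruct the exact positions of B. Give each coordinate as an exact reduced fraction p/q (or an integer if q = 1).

B = (29, -6)

1. B_x = 29  [2·signedArea(BAC) = 40 ∩ 2·signedArea(BCD) = -20]
2. B_y = -6  [2·signedArea(BAC) = 40 ∩ 2·signedArea(BCD) = -20]
   → B = (29, -6)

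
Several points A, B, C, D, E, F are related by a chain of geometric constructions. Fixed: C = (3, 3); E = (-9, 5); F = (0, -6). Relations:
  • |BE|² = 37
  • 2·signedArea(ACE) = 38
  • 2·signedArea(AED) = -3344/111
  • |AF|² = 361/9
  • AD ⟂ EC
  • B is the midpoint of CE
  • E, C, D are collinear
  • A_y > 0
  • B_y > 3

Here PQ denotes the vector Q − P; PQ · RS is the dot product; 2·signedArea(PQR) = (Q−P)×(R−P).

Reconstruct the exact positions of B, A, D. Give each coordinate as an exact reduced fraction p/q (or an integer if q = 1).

A = (0, 1/3)
B = (-3, 4)
D = (19/37, 379/111)

1. B_x = -3  [B is the midpoint of CE]
2. B_y = 4  [B is the midpoint of CE]
   → B = (-3, 4)
3. A_x = 0  [line -2·x + -12·y + 4 = 0 ∩ |AF|² = 361/9]
4. A_y = 1/3  [line -2·x + -12·y + 4 = 0 ∩ |AF|² = 361/9]
   → A = (0, 1/3)
5. D_x = 19/37  [E, C, D are collinear ∩ AD ⟂ EC]
6. D_y = 379/111  [E, C, D are collinear ∩ AD ⟂ EC]
   → D = (19/37, 379/111)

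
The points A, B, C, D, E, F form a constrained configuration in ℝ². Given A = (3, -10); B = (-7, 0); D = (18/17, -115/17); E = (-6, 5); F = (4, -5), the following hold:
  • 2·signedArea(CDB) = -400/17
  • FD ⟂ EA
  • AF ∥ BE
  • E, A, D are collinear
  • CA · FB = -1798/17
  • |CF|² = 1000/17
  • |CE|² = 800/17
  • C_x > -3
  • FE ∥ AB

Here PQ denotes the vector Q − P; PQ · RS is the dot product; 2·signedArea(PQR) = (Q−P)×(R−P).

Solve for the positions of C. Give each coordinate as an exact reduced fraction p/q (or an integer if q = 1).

C = (-42/17, -15/17)

1. C_x = -42/17  [CA · FB = -1798/17 ∩ 2·signedArea(CDB) = -400/17]
2. C_y = -15/17  [CA · FB = -1798/17 ∩ 2·signedArea(CDB) = -400/17]
   → C = (-42/17, -15/17)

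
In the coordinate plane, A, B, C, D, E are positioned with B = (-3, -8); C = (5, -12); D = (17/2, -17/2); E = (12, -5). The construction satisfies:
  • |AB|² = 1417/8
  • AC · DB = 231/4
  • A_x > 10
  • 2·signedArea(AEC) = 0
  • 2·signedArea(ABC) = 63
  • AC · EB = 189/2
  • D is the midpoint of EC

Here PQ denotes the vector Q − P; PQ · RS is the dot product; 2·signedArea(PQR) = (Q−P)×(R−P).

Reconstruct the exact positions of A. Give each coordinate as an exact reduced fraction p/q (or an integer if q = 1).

A = (41/4, -27/4)

1. A_x = 41/4  [2·signedArea(AEC) = 0 ∩ AC · DB = 231/4]
2. A_y = -27/4  [2·signedArea(AEC) = 0 ∩ AC · DB = 231/4]
   → A = (41/4, -27/4)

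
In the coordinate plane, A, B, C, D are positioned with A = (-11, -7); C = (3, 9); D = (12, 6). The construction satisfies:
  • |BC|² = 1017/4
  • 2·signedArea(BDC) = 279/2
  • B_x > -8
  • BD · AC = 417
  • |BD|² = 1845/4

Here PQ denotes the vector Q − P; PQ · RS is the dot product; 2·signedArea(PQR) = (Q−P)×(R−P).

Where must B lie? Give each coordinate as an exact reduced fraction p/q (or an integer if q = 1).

B = (-15/2, -3)

1. B_x = -15/2  [2·signedArea(BDC) = 279/2 ∩ BD · AC = 417]
2. B_y = -3  [2·signedArea(BDC) = 279/2 ∩ BD · AC = 417]
   → B = (-15/2, -3)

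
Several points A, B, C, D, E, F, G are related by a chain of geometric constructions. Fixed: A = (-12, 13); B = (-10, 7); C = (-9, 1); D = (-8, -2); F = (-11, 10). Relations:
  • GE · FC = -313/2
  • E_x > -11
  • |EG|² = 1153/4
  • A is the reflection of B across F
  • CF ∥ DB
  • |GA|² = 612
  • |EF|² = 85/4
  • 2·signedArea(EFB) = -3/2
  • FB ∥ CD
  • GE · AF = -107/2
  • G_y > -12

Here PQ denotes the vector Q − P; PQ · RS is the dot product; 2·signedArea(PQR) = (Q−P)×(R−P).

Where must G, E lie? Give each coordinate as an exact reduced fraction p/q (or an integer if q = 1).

E = (-10, 11/2)
G = (-6, -11)

1. E_x = -10  [line 3·x + 1·y + 49/2 = 0 ∩ |EF|² = 85/4]
2. E_y = 11/2  [line 3·x + 1·y + 49/2 = 0 ∩ |EF|² = 85/4]
   → E = (-10, 11/2)
3. G_x = -6  [GE · AF = -107/2 ∩ GE · FC = -313/2]
4. G_y = -11  [GE · AF = -107/2 ∩ GE · FC = -313/2]
   → G = (-6, -11)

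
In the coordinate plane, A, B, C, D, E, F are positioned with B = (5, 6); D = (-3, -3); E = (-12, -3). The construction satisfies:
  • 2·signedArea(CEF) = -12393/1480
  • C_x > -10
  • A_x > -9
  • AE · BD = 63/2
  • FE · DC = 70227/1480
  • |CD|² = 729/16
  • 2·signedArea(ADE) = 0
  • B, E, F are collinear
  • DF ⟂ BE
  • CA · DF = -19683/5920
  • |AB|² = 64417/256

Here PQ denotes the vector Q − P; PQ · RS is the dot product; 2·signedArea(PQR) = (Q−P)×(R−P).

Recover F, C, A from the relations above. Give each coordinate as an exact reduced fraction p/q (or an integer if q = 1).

1. F_x = -1839/370  [B, E, F are collinear ∩ DF ⟂ BE]
2. F_y = 267/370  [B, E, F are collinear ∩ DF ⟂ BE]
   → F = (-1839/370, 267/370)
3. C_x = -39/4  [2·signedArea(CEF) = -12393/1480 ∩ FE · DC = 70227/1480]
4. C_y = -3  [2·signedArea(CEF) = -12393/1480 ∩ FE · DC = 70227/1480]
   → C = (-39/4, -3)
5. A_x = -129/16  [2·signedArea(ADE) = 0 ∩ AE · BD = 63/2]
6. A_y = -3  [2·signedArea(ADE) = 0 ∩ AE · BD = 63/2]
   → A = (-129/16, -3)

A = (-129/16, -3)
C = (-39/4, -3)
F = (-1839/370, 267/370)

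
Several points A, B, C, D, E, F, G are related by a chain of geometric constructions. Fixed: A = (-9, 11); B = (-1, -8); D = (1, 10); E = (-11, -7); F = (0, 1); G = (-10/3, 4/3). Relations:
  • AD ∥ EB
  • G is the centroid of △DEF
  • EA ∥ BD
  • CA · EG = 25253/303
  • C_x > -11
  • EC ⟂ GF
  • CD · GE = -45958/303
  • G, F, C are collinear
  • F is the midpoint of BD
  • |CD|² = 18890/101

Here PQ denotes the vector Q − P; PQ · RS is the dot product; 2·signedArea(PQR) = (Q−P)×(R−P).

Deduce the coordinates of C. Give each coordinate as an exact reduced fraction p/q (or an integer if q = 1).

1. C_x = -1020/101  [G, F, C are collinear ∩ EC ⟂ GF]
2. C_y = 203/101  [G, F, C are collinear ∩ EC ⟂ GF]
   → C = (-1020/101, 203/101)

C = (-1020/101, 203/101)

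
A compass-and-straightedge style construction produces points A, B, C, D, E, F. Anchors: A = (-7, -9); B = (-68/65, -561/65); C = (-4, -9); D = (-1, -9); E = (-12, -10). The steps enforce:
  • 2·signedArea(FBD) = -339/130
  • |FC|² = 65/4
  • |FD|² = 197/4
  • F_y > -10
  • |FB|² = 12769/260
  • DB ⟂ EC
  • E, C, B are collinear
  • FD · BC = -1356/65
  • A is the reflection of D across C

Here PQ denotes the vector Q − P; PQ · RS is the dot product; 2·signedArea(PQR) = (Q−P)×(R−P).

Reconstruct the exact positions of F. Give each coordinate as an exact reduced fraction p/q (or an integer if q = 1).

F = (-8, -19/2)

1. F_x = -8  [line 192/65·x + 24/65·y + 1764/65 = 0 ∩ |FD|² = 197/4]
2. F_y = -19/2  [line 192/65·x + 24/65·y + 1764/65 = 0 ∩ |FD|² = 197/4]
   → F = (-8, -19/2)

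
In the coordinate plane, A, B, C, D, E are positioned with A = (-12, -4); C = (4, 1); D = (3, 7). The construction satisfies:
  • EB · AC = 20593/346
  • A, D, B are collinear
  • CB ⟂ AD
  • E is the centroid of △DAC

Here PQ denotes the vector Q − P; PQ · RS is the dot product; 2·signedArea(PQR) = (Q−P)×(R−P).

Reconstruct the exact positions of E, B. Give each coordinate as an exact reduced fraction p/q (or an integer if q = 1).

1. E_x = -5/3  [E is the centroid of △DAC]
2. E_y = 4/3  [E is the centroid of △DAC]
   → E = (-5/3, 4/3)
3. B_x = 273/346  [A, D, B are collinear ∩ CB ⟂ AD]
4. B_y = 1861/346  [A, D, B are collinear ∩ CB ⟂ AD]
   → B = (273/346, 1861/346)

B = (273/346, 1861/346)
E = (-5/3, 4/3)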